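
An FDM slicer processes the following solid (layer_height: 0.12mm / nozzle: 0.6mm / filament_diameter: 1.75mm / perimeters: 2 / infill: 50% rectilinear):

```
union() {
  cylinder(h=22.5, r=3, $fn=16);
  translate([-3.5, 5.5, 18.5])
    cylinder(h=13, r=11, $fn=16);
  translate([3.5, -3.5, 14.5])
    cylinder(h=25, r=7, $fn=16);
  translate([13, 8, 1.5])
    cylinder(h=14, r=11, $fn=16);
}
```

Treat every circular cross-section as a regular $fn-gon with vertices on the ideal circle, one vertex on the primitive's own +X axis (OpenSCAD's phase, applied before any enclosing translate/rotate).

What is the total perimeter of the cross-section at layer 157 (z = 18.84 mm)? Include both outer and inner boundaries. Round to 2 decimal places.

At z = 18.84 mm: the cylinder: section is a regular 16-gon, circumradius r=3 (perimeter = 2·16·3.000·sin(180°/16) = 18.73 mm); the r=11 cylinder at (-3.5, 5.5) contributes a regular 16-gon of circumradius 11 (perimeter = 2·16·11.000·sin(180°/16) = 68.67 mm); the r=7 cylinder at (3.5, -3.5) gives a regular 16-gon of circumradius 7 (constant along its height) (perimeter = 2·16·7.000·sin(180°/16) = 43.70 mm); the cylinder at (13, 8) is absent (z outside [1.5, 15.5]); Merging all regions: the regions partially overlap (shared area 85.31 mm²), so the edge portions inside another operand are dropped and the merged outline is re-measured after clipping — boundary = 82.18 mm. Overall, the cross-section is a single solid region. Total boundary length (outer) = 82.18 mm.

82.18 mm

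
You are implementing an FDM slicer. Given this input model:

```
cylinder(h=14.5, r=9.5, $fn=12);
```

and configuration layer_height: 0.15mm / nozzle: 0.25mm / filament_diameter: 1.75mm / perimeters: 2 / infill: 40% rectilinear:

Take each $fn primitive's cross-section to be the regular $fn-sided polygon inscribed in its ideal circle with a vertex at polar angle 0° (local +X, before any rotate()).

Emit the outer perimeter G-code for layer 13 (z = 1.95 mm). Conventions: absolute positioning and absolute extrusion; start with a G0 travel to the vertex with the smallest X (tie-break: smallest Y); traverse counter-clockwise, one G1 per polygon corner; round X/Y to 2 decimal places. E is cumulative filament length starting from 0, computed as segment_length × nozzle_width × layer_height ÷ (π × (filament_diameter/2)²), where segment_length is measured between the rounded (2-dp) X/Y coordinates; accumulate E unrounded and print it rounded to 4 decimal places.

G0 X-9.50 Y0.00 Z1.95
G1 X-8.23 Y-4.75 E0.0767
G1 X-4.75 Y-8.23 E0.1534
G1 X0.00 Y-9.50 E0.2300
G1 X4.75 Y-8.23 E0.3067
G1 X8.23 Y-4.75 E0.3834
G1 X9.50 Y0.00 E0.4601
G1 X8.23 Y4.75 E0.5367
G1 X4.75 Y8.23 E0.6135
G1 X0.00 Y9.50 E0.6901
G1 X-4.75 Y8.23 E0.7668
G1 X-8.23 Y4.75 E0.8435
G1 X-9.50 Y0.00 E0.9202

At z = 1.95 mm: the cylinder: section is a regular 12-gon, circumradius r=9.5. The outline is a single polygon with 12 vertices. Extrusion per mm of travel: 0.25 × 0.15 / (π × 0.875²) = 0.015591. Accumulating E over each segment gives final E = 0.9202.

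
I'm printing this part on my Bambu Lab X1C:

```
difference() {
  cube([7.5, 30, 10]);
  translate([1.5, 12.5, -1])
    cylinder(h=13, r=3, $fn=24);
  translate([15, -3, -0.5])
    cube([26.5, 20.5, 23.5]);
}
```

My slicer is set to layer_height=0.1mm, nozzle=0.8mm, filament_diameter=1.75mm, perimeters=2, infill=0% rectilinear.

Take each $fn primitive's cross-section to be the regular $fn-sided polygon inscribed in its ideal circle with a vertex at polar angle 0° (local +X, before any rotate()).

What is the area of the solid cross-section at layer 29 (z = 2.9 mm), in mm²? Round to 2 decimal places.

202.47 mm²

At z = 2.9 mm: the cube is present — its section is the full 7.5×30 rectangle (area 225.00 mm²); the r=3 cylinder at (1.5, 12.5) contributes a regular 24-gon of circumradius 3 (area = (24/2)·3.000²·sin(360°/24) = 27.95 mm²); the cube at (15, -3) (footprint 26.5×20.5) is included at this height (area 543.25 mm²); Taking the first minus the rest: starting from the 7.5×30 cube (225.00 mm²), the r=3 cylinder at (1.5, 12.5) partially overlaps it — only the 22.53 mm² overlap (of its 27.95 mm²) is removed, clipping the outline; the 26.5×20.5 cube at (15, -3) misses the remaining region (no effect) — area = 202.47 mm². Overall, the cross-section is a single solid region. Net area = 202.47 mm².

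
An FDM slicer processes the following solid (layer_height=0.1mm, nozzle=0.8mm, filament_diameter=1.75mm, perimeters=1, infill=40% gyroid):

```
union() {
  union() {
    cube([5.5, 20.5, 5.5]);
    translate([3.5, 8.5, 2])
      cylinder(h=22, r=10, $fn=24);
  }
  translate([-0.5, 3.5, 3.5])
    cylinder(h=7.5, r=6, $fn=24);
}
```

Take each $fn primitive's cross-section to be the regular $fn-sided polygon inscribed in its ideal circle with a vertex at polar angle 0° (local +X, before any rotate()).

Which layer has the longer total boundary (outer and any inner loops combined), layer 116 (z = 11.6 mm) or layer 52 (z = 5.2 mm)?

Layer 116 (z = 11.6): the cube does not reach this height (z outside [0, 5.5]); the r=10 cylinder at (3.5, 8.5) contributes a regular 24-gon of circumradius 10 (perimeter = 2·24·10.000·sin(180°/24) = 62.65 mm); Taking the union: only the r=10 cylinder at (3.5, 8.5) is present, so the union is just that shape — boundary = 62.65 mm; the cylinder at (-0.5, 3.5) is absent (z outside [3.5, 11]); Taking the union: only the result so far is present, so the union is just that shape — boundary = 62.65 mm. So its perimeter = 62.65 mm. Layer 52 (z = 5.2): the cube is present — its section is the full 5.5×20.5 rectangle (perimeter 52.00 mm); the cylinder at (3.5, 8.5): section is a regular 24-gon, circumradius r=10 (perimeter = 2·24·10.000·sin(180°/24) = 62.65 mm); Merging all regions: the regions partially overlap (shared area 100.56 mm²), so the edge portions inside another operand are dropped and the merged outline is re-measured after clipping — boundary = 67.52 mm; the r=6 cylinder at (-0.5, 3.5) gives a regular 24-gon of circumradius 6 (constant along its height) (perimeter = 2·24·6.000·sin(180°/24) = 37.59 mm); Combining (union): the regions partially overlap (shared area 90.30 mm²), so the edge portions inside another operand are dropped and the merged outline is re-measured after clipping — boundary = 70.59 mm. So its perimeter = 70.59 mm. Layer 52 is larger (70.59 vs 62.65 mm).

layer 52 (z = 5.2 mm)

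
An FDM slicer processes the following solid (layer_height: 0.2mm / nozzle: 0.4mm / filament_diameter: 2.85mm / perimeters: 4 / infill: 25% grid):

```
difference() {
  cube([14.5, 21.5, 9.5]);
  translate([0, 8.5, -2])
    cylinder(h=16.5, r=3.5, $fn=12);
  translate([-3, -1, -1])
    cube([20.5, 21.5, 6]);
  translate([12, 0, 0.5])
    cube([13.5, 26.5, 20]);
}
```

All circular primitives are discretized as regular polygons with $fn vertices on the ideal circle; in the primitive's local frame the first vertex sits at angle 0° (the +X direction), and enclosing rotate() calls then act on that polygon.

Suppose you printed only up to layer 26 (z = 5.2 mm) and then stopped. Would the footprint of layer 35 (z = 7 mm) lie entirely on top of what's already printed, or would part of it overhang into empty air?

Compare the two slices. At z = 5.2: the 14.5×21.5 cube contributes its full rectangle (area 311.75 mm²); the cylinder at (0, 8.5): section is a regular 12-gon, circumradius r=3.5 (area = (12/2)·3.500²·sin(360°/12) = 36.75 mm²); the cube at (-3, -1) is not intersected at this z (z outside [-1, 5]); the cube at (12, 0) is present — its section is the full 13.5×26.5 rectangle (area 357.75 mm²); Subtracting the remaining from the first: starting from the 14.5×21.5 cube (311.75 mm²), the r=3.5 cylinder at (0, 8.5) partially overlaps it — only the 18.38 mm² overlap (of its 36.75 mm²) is removed, clipping the outline; the 13.5×26.5 cube at (12, 0) partially overlaps it — only the 53.75 mm² overlap (of its 357.75 mm²) is removed, clipping the outline — area = 239.62 mm². At z = 7: the cube is present — its section is the full 14.5×21.5 rectangle (area 311.75 mm²); the r=3.5 cylinder at (0, 8.5) gives a regular 12-gon of circumradius 3.5 (constant along its height) (area = (12/2)·3.500²·sin(360°/12) = 36.75 mm²); the cube at (-3, -1) is absent (z outside [-1, 5]); the cube at (12, 0) (footprint 13.5×26.5) is included at this height (area 357.75 mm²); Subtracting the remaining from the first: starting from the 14.5×21.5 cube (311.75 mm²), the r=3.5 cylinder at (0, 8.5) partially overlaps it — only the 18.38 mm² overlap (of its 36.75 mm²) is removed, clipping the outline; the 13.5×26.5 cube at (12, 0) partially overlaps it — only the 53.75 mm² overlap (of its 357.75 mm²) is removed, clipping the outline — area = 239.62 mm². Checking containment: the cross-section at z = 7 is a subset of the cross-section at z = 5.2.

entirely on top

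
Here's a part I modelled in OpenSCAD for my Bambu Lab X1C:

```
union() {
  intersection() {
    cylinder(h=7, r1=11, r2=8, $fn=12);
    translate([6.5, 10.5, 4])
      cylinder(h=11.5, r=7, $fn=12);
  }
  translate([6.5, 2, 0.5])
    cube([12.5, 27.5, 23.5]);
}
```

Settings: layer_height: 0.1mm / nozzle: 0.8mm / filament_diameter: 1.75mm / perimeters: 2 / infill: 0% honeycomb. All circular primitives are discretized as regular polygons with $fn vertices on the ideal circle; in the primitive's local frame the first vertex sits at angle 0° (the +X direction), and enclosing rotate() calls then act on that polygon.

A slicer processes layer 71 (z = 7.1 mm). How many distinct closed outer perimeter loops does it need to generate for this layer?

At z = 7.1 mm: the cone does not reach this height (z outside [0, 7]); the r=7 cylinder at (6.5, 10.5) contributes a regular 12-gon of circumradius 7; After intersecting: at least one operand is absent at this height, so nothing remains; the cube at (6.5, 2) (footprint 12.5×27.5) is included at this height; Combining (union): only the 12.5×27.5 cube at (6.5, 2) is present, so the union is just that shape — 1 connected region. The result has 1 disconnected region.

1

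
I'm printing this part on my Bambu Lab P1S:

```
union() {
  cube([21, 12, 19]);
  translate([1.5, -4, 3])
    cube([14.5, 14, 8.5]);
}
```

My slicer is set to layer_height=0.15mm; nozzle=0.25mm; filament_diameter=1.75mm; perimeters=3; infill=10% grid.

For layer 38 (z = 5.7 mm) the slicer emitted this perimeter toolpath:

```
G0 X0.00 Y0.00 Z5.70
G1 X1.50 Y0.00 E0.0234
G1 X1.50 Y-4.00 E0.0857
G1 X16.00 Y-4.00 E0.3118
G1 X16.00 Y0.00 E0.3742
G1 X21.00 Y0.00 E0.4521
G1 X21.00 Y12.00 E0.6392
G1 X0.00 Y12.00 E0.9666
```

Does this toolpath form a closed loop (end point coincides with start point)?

Start point (G0): (0.00, 0.00). End point (last G1): the path does not return to the start — open.

no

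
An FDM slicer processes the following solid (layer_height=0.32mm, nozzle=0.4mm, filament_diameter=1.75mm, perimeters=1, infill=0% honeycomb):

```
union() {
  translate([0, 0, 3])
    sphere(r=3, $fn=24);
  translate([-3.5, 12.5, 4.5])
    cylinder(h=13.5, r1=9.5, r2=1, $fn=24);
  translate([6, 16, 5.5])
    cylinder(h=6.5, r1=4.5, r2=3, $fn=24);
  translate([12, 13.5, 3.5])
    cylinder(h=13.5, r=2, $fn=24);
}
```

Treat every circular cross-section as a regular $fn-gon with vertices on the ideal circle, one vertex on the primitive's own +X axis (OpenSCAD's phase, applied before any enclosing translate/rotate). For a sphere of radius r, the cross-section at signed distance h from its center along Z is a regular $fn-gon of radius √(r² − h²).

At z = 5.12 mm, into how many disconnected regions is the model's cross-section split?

3

At z = 5.12 mm: the sphere: section is a regular 24-gon, circumradius = √(r²−h²) = √(3²−2.12²) = 2.123; the cone at (-3.5, 12.5) (r1=9.5→r2=1) has section circumradius 9.110 here — a regular 24-gon; the cone at (6, 16) is not intersected at this z (z outside [5.5, 12]); the r=2 cylinder at (12, 13.5) contributes a regular 24-gon of circumradius 2; Taking the union: the 3 present regions are separate (no shared area or edge), so areas and boundary lengths simply add and each stays a separate island — 3 connected regions. The result has 3 disconnected regions.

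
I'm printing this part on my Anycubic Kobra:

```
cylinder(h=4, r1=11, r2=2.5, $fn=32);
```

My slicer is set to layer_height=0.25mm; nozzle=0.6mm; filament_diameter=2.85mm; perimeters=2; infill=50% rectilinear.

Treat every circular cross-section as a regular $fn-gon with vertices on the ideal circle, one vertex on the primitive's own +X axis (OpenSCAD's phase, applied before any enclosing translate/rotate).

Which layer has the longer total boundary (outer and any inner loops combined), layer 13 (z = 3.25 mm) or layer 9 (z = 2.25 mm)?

Layer 13 (z = 3.25): the cone contributes a regular 32-gon of circumradius 4.094 (interpolated between r1=11 and r2=2.5 at t=0.812) (perimeter = 2·32·4.094·sin(180°/32) = 25.68 mm). So its perimeter = 25.68 mm. Layer 9 (z = 2.25): the cone (r1=11→r2=2.5) has section circumradius 6.219 here — a regular 32-gon (perimeter = 2·32·6.219·sin(180°/32) = 39.01 mm). So its perimeter = 39.01 mm. Layer 9 is larger (39.01 vs 25.68 mm).

layer 9 (z = 2.25 mm)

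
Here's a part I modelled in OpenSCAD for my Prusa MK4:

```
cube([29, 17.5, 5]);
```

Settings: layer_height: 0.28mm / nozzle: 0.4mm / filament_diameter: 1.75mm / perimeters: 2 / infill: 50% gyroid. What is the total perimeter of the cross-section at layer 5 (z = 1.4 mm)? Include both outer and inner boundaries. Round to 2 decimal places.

At z = 1.4 mm: the cube (footprint 29×17.5) is included at this height (perimeter 93.00 mm). Overall, the cross-section is a single solid region. Total boundary length (outer) = 93.00 mm.

93.00 mm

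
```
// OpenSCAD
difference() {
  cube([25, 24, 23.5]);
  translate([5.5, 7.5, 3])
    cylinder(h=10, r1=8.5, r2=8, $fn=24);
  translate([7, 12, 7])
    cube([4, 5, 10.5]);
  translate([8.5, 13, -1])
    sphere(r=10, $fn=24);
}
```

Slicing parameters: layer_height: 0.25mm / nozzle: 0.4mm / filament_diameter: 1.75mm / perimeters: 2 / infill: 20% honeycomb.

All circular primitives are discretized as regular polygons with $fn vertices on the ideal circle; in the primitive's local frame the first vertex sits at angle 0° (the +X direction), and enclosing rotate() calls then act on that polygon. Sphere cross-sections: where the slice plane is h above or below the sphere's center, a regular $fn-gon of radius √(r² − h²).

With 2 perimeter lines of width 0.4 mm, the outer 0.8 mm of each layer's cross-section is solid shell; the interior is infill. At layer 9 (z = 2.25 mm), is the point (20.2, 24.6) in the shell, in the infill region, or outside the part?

At z = 2.25 mm: the cube is present — its section is the full 25×24 rectangle; the cone at (5.5, 7.5) is absent (z outside [3, 13]); the cube at (7, 12) does not reach this height (z outside [7, 17.5]); the r=10 sphere at (8.5, 13) contributes a regular 24-gon of circumradius √(10²−3.25²) = 9.457; Taking the first minus the rest: starting from the 25×24 cube, the r=10 sphere at (8.5, 13) partially overlaps it — only the 272.91 mm² overlap (of its 277.78 mm²) is removed, clipping the outline — 1 connected region. Overall, the cross-section is a single solid region. The nearest boundary edge runs (0.00, 24.00)→(25.00, 24.00); distance from the point to it = 0.60 mm. The point is not inside any of the regions above, so it lies outside the cross-section (0.60 mm from the nearest boundary).

outside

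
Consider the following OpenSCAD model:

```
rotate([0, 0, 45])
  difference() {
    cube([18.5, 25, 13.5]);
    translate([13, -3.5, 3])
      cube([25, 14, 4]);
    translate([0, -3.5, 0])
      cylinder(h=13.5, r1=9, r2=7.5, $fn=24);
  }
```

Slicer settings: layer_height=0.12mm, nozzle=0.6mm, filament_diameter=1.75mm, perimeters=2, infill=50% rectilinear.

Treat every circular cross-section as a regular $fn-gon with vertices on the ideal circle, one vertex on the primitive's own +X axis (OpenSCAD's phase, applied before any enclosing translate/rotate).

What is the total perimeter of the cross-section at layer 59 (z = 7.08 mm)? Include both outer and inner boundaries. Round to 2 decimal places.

At z = 7.08 mm: the cube is present — its section is the full 18.5×25 rectangle (perimeter 87.00 mm); the cube at (13, -3.5) is not intersected at this z (z outside [3, 7]); the cone at (0, -3.5) (r1=9→r2=7.5) has section circumradius 8.213 here — a regular 24-gon (perimeter = 2·24·8.213·sin(180°/24) = 51.46 mm); Subtracting the remaining from the first: starting from the 18.5×25 cube, the cone at (0, -3.5) partially overlaps it — only the 24.71 mm² overlap (of its 209.52 mm²) is removed, clipping the outline — boundary = 84.16 mm; (whole slice rotated 45° about Z — lengths, areas and connectivity unchanged). Overall, the cross-section is a single solid region. Total boundary length (outer) = 84.16 mm.

84.16 mm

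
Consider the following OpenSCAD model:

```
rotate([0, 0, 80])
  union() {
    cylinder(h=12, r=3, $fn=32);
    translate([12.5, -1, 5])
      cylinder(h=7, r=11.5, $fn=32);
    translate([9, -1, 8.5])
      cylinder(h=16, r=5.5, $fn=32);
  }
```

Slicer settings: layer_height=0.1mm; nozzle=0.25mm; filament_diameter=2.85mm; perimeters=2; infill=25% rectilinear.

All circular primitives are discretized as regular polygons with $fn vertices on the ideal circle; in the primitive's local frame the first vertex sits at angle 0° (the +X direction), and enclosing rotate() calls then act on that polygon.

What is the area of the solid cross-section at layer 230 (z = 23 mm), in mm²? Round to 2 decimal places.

At z = 23 mm: the cylinder is not intersected at this z (z outside [0, 12]); the cylinder at (12.5, -1) is absent (z outside [5, 12]); the r=5.5 cylinder at (9, -1) gives a regular 32-gon of circumradius 5.5 (constant along its height) (area = (32/2)·5.500²·sin(360°/32) = 94.42 mm²); Merging all regions: only the r=5.5 cylinder at (9, -1) is present, so the union is just that shape — area = 94.42 mm²; (whole slice rotated 80° about Z — lengths, areas and connectivity unchanged). Overall, the cross-section is a single solid region. Net area = 94.42 mm².

94.42 mm²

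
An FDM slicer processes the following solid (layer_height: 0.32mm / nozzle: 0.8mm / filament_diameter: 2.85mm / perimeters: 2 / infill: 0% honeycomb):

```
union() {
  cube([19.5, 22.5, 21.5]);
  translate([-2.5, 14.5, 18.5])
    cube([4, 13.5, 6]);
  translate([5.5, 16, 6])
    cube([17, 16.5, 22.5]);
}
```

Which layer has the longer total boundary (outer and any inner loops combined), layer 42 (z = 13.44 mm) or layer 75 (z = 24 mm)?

layer 42 (z = 13.44 mm)

Layer 42 (z = 13.44): the cube is present — its section is the full 19.5×22.5 rectangle (perimeter 84.00 mm); the cube at (-2.5, 14.5) does not reach this height (z outside [18.5, 24.5]); the cube at (5.5, 16) is present — its section is the full 17×16.5 rectangle (perimeter 67.00 mm); Taking the union: the regions partially overlap (shared area 91.00 mm²), so the edge portions inside another operand are dropped and the merged outline is re-measured after clipping — boundary = 110.00 mm. So its perimeter = 110.00 mm. Layer 75 (z = 24): the cube does not reach this height (z outside [0, 21.5]); the cube at (-2.5, 14.5) (footprint 4×13.5) is included at this height (perimeter 35.00 mm); the cube at (5.5, 16) (footprint 17×16.5) is included at this height (perimeter 67.00 mm); Merging all regions: the 2 present regions are separate (no shared area or edge), so areas and boundary lengths simply add and each stays a separate island — boundary = 102.00 mm. So its perimeter = 102.00 mm. Layer 42 is larger (110.00 vs 102.00 mm).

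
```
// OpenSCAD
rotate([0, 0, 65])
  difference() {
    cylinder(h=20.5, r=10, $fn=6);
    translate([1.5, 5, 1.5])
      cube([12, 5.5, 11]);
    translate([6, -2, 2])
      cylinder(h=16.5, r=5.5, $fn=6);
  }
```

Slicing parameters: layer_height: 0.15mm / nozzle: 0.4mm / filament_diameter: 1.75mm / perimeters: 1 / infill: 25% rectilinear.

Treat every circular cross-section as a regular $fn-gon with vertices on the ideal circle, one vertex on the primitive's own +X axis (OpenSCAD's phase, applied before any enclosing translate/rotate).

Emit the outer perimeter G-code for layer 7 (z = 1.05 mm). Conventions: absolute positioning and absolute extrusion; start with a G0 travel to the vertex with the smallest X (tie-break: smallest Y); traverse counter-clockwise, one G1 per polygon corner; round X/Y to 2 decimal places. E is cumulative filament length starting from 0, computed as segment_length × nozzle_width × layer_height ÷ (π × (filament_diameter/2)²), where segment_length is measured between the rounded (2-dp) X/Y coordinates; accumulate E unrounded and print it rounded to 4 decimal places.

G0 X-9.96 Y-0.87 Z1.05
G1 X-4.23 Y-9.06 E0.2493
G1 X5.74 Y-8.19 E0.4990
G1 X9.96 Y0.87 E0.7483
G1 X4.23 Y9.06 E0.9976
G1 X-5.74 Y8.19 E1.2473
G1 X-9.96 Y-0.87 E1.4966

At z = 1.05 mm: the cylinder: section is a regular 6-gon, circumradius r=10; the cube at (1.5, 5) is absent (z outside [1.5, 12.5]); the cylinder at (6, -2) does not reach this height (z outside [2, 18.5]); Taking the first minus the rest: none of the subtracted shapes is present at this height, so the r=10 cylinder is unchanged — 1 connected region; (rotated 65° about Z; rotation is an isometry so areas/perimeters/island counts are preserved). The outline is a single polygon with 6 vertices. Extrusion per mm of travel: 0.4 × 0.15 / (π × 0.875²) = 0.024945. Accumulating E over each segment gives final E = 1.4966.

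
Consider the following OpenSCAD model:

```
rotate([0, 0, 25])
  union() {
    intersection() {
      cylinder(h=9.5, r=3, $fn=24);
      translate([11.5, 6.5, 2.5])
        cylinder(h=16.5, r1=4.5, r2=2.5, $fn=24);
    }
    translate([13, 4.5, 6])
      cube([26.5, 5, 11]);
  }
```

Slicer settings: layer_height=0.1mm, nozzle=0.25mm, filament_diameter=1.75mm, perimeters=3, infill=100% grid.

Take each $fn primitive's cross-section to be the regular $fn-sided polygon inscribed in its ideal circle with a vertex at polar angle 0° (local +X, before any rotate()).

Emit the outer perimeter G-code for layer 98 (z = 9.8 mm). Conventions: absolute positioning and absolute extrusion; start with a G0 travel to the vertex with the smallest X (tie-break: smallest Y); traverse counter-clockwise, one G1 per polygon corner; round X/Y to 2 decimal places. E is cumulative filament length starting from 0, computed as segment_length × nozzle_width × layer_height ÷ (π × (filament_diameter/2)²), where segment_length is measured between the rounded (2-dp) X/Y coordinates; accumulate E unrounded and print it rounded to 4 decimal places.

G0 X7.77 Y14.10 Z9.80
G1 X9.88 Y9.57 E0.0519
G1 X33.90 Y20.77 E0.3274
G1 X31.78 Y25.30 E0.3794
G1 X7.77 Y14.10 E0.6548

At z = 9.8 mm: the cylinder is absent (z outside [0, 9.5]); the cone at (11.5, 6.5) contributes a regular 24-gon of circumradius 3.615 (interpolated between r1=4.5 and r2=2.5 at t=0.442); Taking the intersection: at least one operand is absent at this height, so nothing remains; the cube at (13, 4.5) (footprint 26.5×5) is included at this height; Combining (union): only the 26.5×5 cube at (13, 4.5) is present, so the union is just that shape — 1 connected region; (rotated 25° about Z; rotation is an isometry so areas/perimeters/island counts are preserved). The outline is a single polygon with 4 vertices. Extrusion per mm of travel: 0.25 × 0.1 / (π × 0.875²) = 0.010394. Accumulating E over each segment gives final E = 0.6548.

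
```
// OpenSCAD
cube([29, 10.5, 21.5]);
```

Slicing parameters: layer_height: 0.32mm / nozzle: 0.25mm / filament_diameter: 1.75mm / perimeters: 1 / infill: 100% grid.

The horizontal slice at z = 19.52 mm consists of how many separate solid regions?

1

At z = 19.52 mm: the cube is present — its section is the full 29×10.5 rectangle. The result has 1 disconnected region.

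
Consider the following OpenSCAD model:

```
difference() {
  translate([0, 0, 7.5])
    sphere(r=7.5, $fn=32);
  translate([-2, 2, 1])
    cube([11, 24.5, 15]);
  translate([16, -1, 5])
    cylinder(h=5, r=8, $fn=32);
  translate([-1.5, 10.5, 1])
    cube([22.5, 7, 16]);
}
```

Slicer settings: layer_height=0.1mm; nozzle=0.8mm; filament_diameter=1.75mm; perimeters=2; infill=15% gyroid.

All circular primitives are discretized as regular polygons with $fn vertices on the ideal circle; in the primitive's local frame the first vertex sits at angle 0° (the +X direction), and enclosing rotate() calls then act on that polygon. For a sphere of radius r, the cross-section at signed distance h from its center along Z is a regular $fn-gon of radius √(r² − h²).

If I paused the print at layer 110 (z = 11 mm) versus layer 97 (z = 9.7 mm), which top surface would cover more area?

layer 97 (z = 9.7 mm)

Layer 110 (z = 11): the sphere: section is a regular 32-gon, circumradius = √(r²−h²) = √(7.5²−3.5²) = 6.633 (area = (32/2)·6.633²·sin(360°/32) = 137.34 mm²); the cube at (-2, 2) is present — its section is the full 11×24.5 rectangle (area 269.50 mm²); the cylinder at (16, -1) is not intersected at this z (z outside [5, 10]); the 22.5×7 cube at (-1.5, 10.5) contributes its full rectangle (area 157.50 mm²); After the difference (first − rest): starting from the r=7.5 sphere (137.34 mm²), the 11×24.5 cube at (-2, 2) partially overlaps it — only the 30.34 mm² overlap (of its 269.50 mm²) is removed, clipping the outline; the 22.5×7 cube at (-1.5, 10.5) misses the remaining region (no effect) — area = 107.01 mm². So its area = 107.01 mm². Layer 97 (z = 9.7): the r=7.5 sphere slices to a regular 32-gon of circumradius 7.170 (√(r²−h²) with h=2.2 from center) (area = (32/2)·7.170²·sin(360°/32) = 160.47 mm²); the cube at (-2, 2) (footprint 11×24.5) is included at this height (area 269.50 mm²); the cylinder at (16, -1): section is a regular 32-gon, circumradius r=8 (area = (32/2)·8.000²·sin(360°/32) = 199.77 mm²); the 22.5×7 cube at (-1.5, 10.5) contributes its full rectangle (area 157.50 mm²); Taking the first minus the rest: starting from the r=7.5 sphere (160.47 mm²), the 11×24.5 cube at (-2, 2) partially overlaps it — only the 36.12 mm² overlap (of its 269.50 mm²) is removed, clipping the outline; the r=8 cylinder at (16, -1) misses the remaining region (no effect); the 22.5×7 cube at (-1.5, 10.5) misses the remaining region (no effect) — area = 124.36 mm². So its area = 124.36 mm². Layer 97 is larger (124.36 vs 107.01 mm²).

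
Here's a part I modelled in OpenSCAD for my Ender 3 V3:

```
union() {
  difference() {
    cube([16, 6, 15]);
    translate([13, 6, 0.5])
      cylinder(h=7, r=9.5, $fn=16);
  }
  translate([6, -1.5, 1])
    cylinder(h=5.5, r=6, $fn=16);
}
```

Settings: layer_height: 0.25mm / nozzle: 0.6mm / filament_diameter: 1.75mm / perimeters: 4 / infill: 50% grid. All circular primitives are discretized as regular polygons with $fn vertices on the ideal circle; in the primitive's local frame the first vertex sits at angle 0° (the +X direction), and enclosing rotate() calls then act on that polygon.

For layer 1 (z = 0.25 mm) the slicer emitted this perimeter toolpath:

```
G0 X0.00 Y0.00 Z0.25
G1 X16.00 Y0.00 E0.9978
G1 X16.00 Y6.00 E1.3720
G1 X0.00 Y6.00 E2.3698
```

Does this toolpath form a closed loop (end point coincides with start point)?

Start point (G0): (0.00, 0.00). End point (last G1): the path does not return to the start — open.

no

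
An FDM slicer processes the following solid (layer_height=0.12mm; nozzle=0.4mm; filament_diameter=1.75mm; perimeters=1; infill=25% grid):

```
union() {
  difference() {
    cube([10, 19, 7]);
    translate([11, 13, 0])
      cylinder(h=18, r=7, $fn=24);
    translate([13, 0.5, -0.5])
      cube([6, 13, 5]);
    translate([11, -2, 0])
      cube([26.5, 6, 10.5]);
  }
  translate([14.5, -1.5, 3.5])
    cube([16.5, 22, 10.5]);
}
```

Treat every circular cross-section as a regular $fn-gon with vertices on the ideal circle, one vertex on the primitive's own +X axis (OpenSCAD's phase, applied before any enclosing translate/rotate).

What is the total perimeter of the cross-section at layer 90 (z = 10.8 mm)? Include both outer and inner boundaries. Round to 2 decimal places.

At z = 10.8 mm: the cube does not reach this height (z outside [0, 7]); the r=7 cylinder at (11, 13) contributes a regular 24-gon of circumradius 7 (perimeter = 2·24·7.000·sin(180°/24) = 43.86 mm); the cube at (13, 0.5) is absent (z outside [-0.5, 4.5]); the cube at (11, -2) is absent (z outside [0, 10.5]); After the difference (first − rest): the first operand is absent here, so nothing remains; the 16.5×22 cube at (14.5, -1.5) contributes its full rectangle (perimeter 77.00 mm); Merging all regions: only the 16.5×22 cube at (14.5, -1.5) is present, so the union is just that shape — boundary = 77.00 mm. Overall, the cross-section is a single solid region. Total boundary length (outer) = 77.00 mm.

77.00 mm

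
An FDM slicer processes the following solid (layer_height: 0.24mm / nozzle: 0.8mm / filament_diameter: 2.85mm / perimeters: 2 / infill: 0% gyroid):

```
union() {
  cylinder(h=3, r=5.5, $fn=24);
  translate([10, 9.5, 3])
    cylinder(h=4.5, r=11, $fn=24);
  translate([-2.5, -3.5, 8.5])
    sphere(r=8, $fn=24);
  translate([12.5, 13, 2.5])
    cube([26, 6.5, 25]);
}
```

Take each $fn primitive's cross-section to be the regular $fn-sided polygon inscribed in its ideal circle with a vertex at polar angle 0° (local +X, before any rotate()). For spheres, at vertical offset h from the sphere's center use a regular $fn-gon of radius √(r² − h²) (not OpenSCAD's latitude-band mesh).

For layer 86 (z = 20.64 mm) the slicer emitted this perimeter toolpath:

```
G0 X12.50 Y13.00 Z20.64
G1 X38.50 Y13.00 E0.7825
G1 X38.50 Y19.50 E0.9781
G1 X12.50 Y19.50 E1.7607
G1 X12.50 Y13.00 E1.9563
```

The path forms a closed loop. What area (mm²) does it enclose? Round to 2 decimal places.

169.00 mm²

Apply the shoelace formula to the sequence of (X, Y) vertices; enclosed area = 169.00 mm².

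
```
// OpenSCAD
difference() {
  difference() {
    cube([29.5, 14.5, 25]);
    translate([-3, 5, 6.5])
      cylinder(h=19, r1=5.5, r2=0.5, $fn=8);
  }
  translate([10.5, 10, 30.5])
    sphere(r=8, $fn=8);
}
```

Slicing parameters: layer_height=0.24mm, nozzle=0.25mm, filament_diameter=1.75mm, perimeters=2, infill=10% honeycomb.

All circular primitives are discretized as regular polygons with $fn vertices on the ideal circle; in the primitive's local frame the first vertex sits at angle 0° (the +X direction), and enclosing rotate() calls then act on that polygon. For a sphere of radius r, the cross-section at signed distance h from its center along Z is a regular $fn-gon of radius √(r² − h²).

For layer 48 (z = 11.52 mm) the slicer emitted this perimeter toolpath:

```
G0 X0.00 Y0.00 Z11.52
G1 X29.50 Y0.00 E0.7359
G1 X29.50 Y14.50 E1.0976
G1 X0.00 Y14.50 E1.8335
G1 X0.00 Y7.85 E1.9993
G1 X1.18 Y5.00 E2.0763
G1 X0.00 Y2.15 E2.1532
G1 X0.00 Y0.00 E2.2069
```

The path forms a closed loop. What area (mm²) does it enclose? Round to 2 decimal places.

424.39 mm²

Apply the shoelace formula to the sequence of (X, Y) vertices; enclosed area = 424.39 mm².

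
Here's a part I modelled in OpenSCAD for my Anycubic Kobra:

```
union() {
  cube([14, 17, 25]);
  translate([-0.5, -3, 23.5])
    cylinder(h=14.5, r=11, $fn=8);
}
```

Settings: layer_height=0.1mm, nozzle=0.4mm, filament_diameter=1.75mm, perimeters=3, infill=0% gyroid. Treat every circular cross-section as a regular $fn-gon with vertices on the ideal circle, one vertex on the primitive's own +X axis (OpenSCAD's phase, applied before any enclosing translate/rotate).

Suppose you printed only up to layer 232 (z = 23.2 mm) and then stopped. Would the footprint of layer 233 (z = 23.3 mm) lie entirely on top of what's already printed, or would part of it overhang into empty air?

Compare the two slices. At z = 23.2: the cube (footprint 14×17) is included at this height (area 238.00 mm²); the cylinder at (-0.5, -3) does not reach this height (z outside [23.5, 38]); Combining (union): only the 14×17 cube is present, so the union is just that shape — area = 238.00 mm². At z = 23.3: the cube (footprint 14×17) is included at this height (area 238.00 mm²); the cylinder at (-0.5, -3) does not reach this height (z outside [23.5, 38]); Combining (union): only the 14×17 cube is present, so the union is just that shape — area = 238.00 mm². Checking containment: the cross-section at z = 23.3 is a subset of the cross-section at z = 23.2.

entirely on top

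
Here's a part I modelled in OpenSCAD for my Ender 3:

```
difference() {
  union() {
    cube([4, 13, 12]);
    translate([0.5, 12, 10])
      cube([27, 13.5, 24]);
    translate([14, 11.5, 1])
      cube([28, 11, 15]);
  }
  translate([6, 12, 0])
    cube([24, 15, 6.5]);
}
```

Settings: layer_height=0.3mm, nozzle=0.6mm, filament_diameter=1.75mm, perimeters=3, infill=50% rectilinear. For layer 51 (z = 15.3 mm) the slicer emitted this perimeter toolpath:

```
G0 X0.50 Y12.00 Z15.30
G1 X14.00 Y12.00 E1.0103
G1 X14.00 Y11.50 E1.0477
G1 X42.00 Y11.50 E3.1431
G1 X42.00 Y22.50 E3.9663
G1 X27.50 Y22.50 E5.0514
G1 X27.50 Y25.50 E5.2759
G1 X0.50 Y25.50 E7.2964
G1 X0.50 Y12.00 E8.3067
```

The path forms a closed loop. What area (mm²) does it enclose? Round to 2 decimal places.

Apply the shoelace formula to the sequence of (X, Y) vertices; enclosed area = 530.75 mm².

530.75 mm²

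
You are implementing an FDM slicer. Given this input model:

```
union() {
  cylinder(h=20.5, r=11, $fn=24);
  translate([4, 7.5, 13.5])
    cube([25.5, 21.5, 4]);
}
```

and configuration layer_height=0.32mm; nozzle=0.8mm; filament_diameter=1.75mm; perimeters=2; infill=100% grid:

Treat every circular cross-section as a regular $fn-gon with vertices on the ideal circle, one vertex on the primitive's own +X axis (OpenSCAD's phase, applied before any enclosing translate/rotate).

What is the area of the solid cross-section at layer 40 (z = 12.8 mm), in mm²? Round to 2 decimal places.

At z = 12.8 mm: the r=11 cylinder gives a regular 24-gon of circumradius 11 (constant along its height) (area = (24/2)·11.000²·sin(360°/24) = 375.81 mm²); the cube at (4, 7.5) does not reach this height (z outside [13.5, 17.5]); Taking the union: only the r=11 cylinder is present, so the union is just that shape — area = 375.81 mm². Overall, the cross-section is a single solid region. Net area = 375.81 mm².

375.81 mm²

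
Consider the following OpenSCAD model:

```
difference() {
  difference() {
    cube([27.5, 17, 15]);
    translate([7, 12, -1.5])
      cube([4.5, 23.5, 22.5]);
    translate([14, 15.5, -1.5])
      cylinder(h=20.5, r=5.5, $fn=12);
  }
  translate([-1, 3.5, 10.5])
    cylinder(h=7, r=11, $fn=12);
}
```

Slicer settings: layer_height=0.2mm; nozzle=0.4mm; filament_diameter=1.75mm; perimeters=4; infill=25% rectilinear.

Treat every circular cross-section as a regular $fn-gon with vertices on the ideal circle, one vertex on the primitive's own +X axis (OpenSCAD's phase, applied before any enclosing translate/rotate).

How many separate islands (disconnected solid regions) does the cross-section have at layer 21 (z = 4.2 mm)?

At z = 4.2 mm: the cube is present — its section is the full 27.5×17 rectangle; the 4.5×23.5 cube at (7, 12) contributes its full rectangle; the r=5.5 cylinder at (14, 15.5) contributes a regular 12-gon of circumradius 5.5; Subtracting the remaining from the first: starting from the 27.5×17 cube, the 4.5×23.5 cube at (7, 12) partially overlaps it — only the 22.50 mm² overlap (of its 105.75 mm²) is removed, clipping the outline; the r=5.5 cylinder at (14, 15.5) partially overlaps it — only the 48.42 mm² overlap (of its 90.75 mm²) is removed, clipping the outline — 1 connected region; the cylinder at (-1, 3.5) does not reach this height (z outside [10.5, 17.5]); Subtracting the remaining from the first: none of the subtracted shapes is present at this height, so that combined region is unchanged — 1 connected region. Overall, the cross-section is a single solid region. Island count = 1.

1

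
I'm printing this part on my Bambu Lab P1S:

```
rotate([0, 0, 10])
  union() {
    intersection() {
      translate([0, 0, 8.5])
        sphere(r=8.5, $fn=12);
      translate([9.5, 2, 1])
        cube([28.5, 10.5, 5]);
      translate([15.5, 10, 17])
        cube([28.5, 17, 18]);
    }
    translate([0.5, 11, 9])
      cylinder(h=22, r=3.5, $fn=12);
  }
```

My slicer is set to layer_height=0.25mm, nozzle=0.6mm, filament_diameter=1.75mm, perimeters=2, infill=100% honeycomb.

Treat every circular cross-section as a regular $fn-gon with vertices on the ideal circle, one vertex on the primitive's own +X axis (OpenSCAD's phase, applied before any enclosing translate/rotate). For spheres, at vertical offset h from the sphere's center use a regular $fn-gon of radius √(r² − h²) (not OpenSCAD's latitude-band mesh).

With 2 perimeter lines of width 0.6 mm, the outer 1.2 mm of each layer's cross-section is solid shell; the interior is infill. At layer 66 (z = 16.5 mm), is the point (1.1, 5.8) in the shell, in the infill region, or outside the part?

outside

At z = 16.5 mm: the sphere: section is a regular 12-gon, circumradius = √(r²−h²) = √(8.5²−8²) = 2.872; the cube at (9.5, 2) does not reach this height (z outside [1, 6]); the cube at (15.5, 10) is not intersected at this z (z outside [17, 35]); After intersecting: at least one operand is absent at this height, so nothing remains; the r=3.5 cylinder at (0.5, 11) gives a regular 12-gon of circumradius 3.5 (constant along its height); Taking the union: only the r=3.5 cylinder at (0.5, 11) is present, so the union is just that shape — 1 connected region; (whole slice rotated 10° about Z — lengths, areas and connectivity unchanged). Overall, the cross-section is a single solid region. Undo the 10° rotation: the query point maps to (2.090, 5.521) in the un-rotated model frame. The nearest boundary edge runs (0.50, 7.50)→(2.25, 7.97); distance from the point to it = 2.32 mm. The point is not inside any of the regions above, so it lies outside the cross-section (2.32 mm from the nearest boundary).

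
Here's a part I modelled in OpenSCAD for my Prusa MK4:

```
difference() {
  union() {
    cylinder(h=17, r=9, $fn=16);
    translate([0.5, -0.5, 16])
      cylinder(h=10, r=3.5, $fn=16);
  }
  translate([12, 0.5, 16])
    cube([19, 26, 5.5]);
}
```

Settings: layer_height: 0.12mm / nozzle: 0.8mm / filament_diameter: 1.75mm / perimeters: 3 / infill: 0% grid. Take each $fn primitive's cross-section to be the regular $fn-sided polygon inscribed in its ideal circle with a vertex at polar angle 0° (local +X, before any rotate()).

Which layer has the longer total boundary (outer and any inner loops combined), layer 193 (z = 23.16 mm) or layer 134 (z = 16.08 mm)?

layer 134 (z = 16.08 mm)

Layer 193 (z = 23.16): the cylinder does not reach this height (z outside [0, 17]); the r=3.5 cylinder at (0.5, -0.5) gives a regular 16-gon of circumradius 3.5 (constant along its height) (perimeter = 2·16·3.500·sin(180°/16) = 21.85 mm); Merging all regions: only the r=3.5 cylinder at (0.5, -0.5) is present, so the union is just that shape — boundary = 21.85 mm; the cube at (12, 0.5) does not reach this height (z outside [16, 21.5]); Subtracting the remaining from the first: none of the subtracted shapes is present at this height, so the result so far is unchanged — boundary = 21.85 mm. So its perimeter = 21.85 mm. Layer 134 (z = 16.08): the cylinder: section is a regular 16-gon, circumradius r=9 (perimeter = 2·16·9.000·sin(180°/16) = 56.19 mm); the r=3.5 cylinder at (0.5, -0.5) contributes a regular 16-gon of circumradius 3.5 (perimeter = 2·16·3.500·sin(180°/16) = 21.85 mm); Merging all regions: the r=3.5 cylinder at (0.5, -0.5) lies entirely inside the r=9 cylinder, so the union is just the r=9 cylinder — boundary = 56.19 mm; the 19×26 cube at (12, 0.5) contributes its full rectangle (perimeter 90.00 mm); Subtracting the remaining from the first: starting from the result so far, the 19×26 cube at (12, 0.5) misses the remaining region (no effect) — boundary = 56.19 mm. So its perimeter = 56.19 mm. Layer 134 is larger (56.19 vs 21.85 mm).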